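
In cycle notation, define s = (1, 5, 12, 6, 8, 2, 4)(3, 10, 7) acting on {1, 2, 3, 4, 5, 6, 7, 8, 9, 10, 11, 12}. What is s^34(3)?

3 lies in the 3-cycle (3, 10, 7).
On a 3-cycle, s^3 is the identity, so s^34 = s^1 there (34 ≡ 1 mod 3).
Stepping 1 place around the cycle: 3 → 10.

10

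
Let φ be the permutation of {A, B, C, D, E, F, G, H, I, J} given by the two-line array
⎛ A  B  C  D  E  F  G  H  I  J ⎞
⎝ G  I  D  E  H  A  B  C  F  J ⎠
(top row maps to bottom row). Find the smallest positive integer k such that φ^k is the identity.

Decomposing into disjoint cycles gives cycle lengths 5, 4, 1.
Since disjoint cycles commute, ord(φ) = lcm(5, 4) = 20.

20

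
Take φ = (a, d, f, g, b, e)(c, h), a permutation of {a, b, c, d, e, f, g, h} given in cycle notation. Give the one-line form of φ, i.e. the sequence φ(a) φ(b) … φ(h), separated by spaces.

Each element maps to the next entry in its cycle (wrapping to the front): a↦d, b↦e, c↦h, d↦f, e↦a, f↦g, g↦b, h↦c.
So the one-line form is d e h f a g b c.

d e h f a g b c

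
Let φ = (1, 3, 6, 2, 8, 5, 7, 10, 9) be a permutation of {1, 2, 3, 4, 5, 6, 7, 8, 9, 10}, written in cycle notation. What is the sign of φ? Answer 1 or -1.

The cycle lengths are 9, 1.
A cycle of length ℓ contributes ℓ−1 transpositions, so φ is a product of 8 transpositions — even.

1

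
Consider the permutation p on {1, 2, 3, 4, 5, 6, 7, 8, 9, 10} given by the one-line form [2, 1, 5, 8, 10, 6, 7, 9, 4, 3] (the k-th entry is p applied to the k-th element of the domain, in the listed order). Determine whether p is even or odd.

odd

In disjoint-cycle form the cycle lengths are 3, 3, 2, 1, 1.
A cycle of length ℓ contributes ℓ−1 transpositions, so p is a product of 2 + 2 + 1 = 5 transpositions — odd.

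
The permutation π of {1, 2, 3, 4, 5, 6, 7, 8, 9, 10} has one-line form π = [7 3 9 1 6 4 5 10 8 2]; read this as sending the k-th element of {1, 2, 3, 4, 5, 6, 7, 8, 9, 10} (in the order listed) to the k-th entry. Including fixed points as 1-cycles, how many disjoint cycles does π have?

2

The cycle decomposition is (1 7 5 6 4)(2 3 9 8 10), which has 2 cycles (counting 1-cycles).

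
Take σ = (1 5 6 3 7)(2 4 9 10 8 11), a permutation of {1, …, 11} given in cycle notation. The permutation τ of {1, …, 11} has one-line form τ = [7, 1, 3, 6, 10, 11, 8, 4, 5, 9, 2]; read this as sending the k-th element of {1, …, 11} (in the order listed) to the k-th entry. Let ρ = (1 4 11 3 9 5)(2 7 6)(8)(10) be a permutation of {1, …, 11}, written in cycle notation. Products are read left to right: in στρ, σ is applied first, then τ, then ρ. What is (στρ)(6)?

Chase 6: σ(6) = 3; τ(3) = 3; ρ(3) = 9. Hence (στρ)(6) = 9.

9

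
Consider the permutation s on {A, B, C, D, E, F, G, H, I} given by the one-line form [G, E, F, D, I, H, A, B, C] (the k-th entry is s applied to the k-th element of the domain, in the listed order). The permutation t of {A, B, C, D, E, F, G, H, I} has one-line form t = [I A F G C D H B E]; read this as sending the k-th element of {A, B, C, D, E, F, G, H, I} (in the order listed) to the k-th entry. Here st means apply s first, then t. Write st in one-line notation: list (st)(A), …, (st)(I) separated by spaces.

For each element, apply s then t: A → G → H; B → E → C; C → F → D; D → D → G; E → I → E; F → H → B; G → A → I; H → B → A; I → C → F.
So st in one-line form is H C D G E B I A F.

H C D G E B I A F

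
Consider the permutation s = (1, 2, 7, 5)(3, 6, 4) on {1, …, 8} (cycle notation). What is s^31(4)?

3

4 lies in the 3-cycle (3, 6, 4).
Powers repeat with period 3 on this cycle, and 31 mod 3 = 1, so s^31(4) = s^1(4).
Stepping 1 place around the cycle: 4 → 3.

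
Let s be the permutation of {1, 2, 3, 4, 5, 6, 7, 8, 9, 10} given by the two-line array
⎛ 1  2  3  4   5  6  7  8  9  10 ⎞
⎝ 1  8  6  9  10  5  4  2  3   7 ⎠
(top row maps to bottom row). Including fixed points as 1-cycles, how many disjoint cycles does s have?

3

The cycle decomposition is (1)(2, 8)(3, 6, 5, 10, 7, 4, 9), which has 3 cycles (counting 1-cycles).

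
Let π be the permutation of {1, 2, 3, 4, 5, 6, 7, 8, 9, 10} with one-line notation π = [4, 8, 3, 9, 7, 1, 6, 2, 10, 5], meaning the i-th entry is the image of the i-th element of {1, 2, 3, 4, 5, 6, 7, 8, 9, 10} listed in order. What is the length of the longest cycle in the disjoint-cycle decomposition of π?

7

Decomposing into disjoint cycles gives (1, 4, 9, 10, 5, 7, 6)(2, 8); the longest has length 7.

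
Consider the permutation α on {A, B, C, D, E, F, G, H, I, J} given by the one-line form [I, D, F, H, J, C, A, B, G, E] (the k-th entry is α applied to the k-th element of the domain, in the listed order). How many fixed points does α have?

0

No element satisfies α(x) = x, so there are 0 fixed points.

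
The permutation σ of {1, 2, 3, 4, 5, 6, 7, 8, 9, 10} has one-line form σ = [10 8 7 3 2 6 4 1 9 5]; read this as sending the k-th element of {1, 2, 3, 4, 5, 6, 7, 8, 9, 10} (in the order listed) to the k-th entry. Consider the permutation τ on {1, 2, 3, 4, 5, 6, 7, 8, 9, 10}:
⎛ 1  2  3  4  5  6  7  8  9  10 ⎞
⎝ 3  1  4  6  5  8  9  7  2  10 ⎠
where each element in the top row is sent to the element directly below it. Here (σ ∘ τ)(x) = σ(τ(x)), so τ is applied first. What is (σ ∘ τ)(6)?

1

First apply τ: τ(6) = 8, then σ(8) = 1. Thus (σ ∘ τ)(6) = 1.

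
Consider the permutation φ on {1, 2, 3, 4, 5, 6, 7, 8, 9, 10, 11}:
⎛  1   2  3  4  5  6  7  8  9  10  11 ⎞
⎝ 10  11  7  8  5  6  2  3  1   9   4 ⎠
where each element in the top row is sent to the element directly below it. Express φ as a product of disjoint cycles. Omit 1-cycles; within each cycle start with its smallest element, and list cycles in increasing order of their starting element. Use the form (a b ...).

Iterating φ from 1 gives 1 → 10 → 9 → 1; that is the 3-cycle (1 10 9).
Repeating from the next unused element and collecting all non-trivial cycles gives (1 10 9)(2 11 4 8 3 7).

(1 10 9)(2 11 4 8 3 7)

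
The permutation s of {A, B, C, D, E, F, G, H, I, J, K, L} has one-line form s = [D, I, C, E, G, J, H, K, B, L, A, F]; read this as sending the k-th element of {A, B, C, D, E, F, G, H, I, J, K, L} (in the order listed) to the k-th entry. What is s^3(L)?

L

Tracing L → F → … returns to L after 3 steps, so L lies in a 3-cycle (F J L).
Powers repeat with period 3 on this cycle, and 3 mod 3 = 0, so s^3(L) = s^0(L).
So s^3(L) = L.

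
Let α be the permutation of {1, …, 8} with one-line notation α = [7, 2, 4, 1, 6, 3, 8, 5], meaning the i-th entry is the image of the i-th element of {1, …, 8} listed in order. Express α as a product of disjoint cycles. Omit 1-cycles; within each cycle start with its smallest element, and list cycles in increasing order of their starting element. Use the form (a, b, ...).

Start at 1 and follow images: 1 → 7 → 8 → 5 → 6 → 3 → 4 → 1, giving the cycle (1, 7, 8, 5, 6, 3, 4).
Repeating from the next unused element and collecting all non-trivial cycles gives (1, 7, 8, 5, 6, 3, 4).

(1, 7, 8, 5, 6, 3, 4)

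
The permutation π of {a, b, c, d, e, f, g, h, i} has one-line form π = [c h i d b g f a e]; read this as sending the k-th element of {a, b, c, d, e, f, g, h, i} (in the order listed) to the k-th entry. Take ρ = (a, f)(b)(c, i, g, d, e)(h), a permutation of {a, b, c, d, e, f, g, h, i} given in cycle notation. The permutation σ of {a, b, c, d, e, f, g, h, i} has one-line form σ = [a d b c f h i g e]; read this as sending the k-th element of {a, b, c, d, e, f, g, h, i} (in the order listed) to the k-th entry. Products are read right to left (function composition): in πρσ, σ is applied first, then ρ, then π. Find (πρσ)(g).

f

(πρσ)(g) = π(ρ(σ(g))). σ(g) = i, then ρ(i) = g, then π(g) = f, so the result is f.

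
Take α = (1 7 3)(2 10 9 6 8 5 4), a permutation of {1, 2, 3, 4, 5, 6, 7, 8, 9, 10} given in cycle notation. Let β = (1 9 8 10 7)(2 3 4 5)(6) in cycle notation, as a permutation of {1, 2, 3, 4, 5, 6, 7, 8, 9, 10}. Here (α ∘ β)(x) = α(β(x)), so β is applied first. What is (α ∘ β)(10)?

(α ∘ β)(10) = α(β(10)). β(10) = 7, then α(7) = 3. So (α ∘ β)(10) = 3.

3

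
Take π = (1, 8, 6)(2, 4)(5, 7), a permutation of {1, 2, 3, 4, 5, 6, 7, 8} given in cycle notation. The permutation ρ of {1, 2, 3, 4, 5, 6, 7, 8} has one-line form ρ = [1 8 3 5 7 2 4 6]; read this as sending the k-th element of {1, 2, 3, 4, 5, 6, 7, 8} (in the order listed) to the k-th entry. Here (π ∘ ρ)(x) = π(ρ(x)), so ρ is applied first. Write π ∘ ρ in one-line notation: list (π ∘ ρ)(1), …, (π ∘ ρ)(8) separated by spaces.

8 6 3 7 5 4 2 1

(π ∘ ρ)(x) = π(ρ(x)). Computing each image: π(ρ(1)) = π(1) = 8, π(ρ(2)) = π(8) = 6, π(ρ(3)) = π(3) = 3, π(ρ(4)) = π(5) = 7, π(ρ(5)) = π(7) = 5, π(ρ(6)) = π(2) = 4, π(ρ(7)) = π(4) = 2, π(ρ(8)) = π(6) = 1.
Hence π ∘ ρ = [8 6 3 7 5 4 2 1].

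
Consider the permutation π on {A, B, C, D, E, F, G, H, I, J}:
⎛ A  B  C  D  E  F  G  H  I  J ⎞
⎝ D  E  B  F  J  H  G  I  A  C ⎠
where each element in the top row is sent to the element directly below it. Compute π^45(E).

Tracing E → J → … returns to E after 4 steps, so E lies in a 4-cycle (B E J C).
Since the cycle has length 4, π^45 acts on it the same as π^1 (45 mod 4 = 1).
Stepping 1 place around the cycle: E → J.

J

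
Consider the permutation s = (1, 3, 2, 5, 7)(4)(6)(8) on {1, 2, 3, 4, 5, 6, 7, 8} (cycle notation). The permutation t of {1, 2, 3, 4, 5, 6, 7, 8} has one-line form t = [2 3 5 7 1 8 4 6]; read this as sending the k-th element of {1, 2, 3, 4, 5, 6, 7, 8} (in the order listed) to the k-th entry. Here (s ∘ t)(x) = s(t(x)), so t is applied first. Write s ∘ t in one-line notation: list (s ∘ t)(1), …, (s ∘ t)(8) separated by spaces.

Chase each element through t then s: 1 → 2 → 5; 2 → 3 → 2; 3 → 5 → 7; 4 → 7 → 1; 5 → 1 → 3; 6 → 8 → 8; 7 → 4 → 4; 8 → 6 → 6.
Collecting the images, s ∘ t = [5 2 7 1 3 8 4 6].

5 2 7 1 3 8 4 6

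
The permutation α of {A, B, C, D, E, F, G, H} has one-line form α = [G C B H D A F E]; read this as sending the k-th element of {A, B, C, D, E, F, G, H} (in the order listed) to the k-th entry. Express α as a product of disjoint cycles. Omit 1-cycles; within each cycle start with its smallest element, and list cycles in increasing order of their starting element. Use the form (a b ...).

Iterating α from A gives A → G → F → A; that is the 3-cycle (A G F).
Repeating from the next unused element and collecting all non-trivial cycles gives (A G F)(B C)(D H E).

(A G F)(B C)(D H E)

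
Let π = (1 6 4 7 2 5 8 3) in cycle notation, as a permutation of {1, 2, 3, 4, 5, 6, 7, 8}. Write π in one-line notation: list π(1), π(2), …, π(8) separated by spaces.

6 5 1 7 8 4 2 3

Reading each image from the cycles: 1↦6, 2↦5, 3↦1, 4↦7, 5↦8, 6↦4, 7↦2, 8↦3.
So the one-line form is 6 5 1 7 8 4 2 3.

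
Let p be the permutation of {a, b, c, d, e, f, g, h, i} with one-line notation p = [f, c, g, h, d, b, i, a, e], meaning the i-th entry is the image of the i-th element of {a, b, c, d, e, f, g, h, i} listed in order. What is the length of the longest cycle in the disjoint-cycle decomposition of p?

9

Decomposing into disjoint cycles gives (a f b c g i e d h); the longest has length 9.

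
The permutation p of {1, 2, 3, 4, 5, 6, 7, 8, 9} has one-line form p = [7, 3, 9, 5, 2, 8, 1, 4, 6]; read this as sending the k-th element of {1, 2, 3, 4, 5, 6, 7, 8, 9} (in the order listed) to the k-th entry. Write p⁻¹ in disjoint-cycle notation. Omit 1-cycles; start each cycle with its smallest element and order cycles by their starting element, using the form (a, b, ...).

(1, 7)(2, 5, 4, 8, 6, 9, 3)

First write p in disjoint cycles: (1, 7)(2, 3, 9, 6, 8, 4, 5).
Reversing each cycle (and rotating so the smallest element leads) gives p⁻¹ = (1, 7)(2, 5, 4, 8, 6, 9, 3).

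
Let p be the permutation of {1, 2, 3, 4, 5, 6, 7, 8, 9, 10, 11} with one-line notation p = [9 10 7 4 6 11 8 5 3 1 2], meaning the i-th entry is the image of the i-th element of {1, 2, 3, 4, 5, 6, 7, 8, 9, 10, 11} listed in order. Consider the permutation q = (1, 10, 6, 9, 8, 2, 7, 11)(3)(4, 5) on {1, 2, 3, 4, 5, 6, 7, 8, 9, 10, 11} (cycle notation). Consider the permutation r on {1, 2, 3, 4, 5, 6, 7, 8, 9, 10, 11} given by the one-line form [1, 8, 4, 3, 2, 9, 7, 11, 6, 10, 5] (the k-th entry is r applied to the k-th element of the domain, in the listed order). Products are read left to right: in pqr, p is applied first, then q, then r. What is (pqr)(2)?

9

(pqr)(2) = r(q(p(2))). p(2) = 10, then q(10) = 6, then r(6) = 9, so the result is 9.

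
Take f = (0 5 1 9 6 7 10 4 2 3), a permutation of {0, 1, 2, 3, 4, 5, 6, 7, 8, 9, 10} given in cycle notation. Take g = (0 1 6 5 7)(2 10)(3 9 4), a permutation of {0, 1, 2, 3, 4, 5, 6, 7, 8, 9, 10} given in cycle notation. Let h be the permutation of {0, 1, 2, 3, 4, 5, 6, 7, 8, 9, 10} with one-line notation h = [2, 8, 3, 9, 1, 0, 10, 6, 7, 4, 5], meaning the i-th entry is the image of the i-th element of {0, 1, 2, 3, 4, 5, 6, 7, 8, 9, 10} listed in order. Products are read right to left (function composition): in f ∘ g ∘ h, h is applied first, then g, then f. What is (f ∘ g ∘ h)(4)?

7

(f ∘ g ∘ h)(4) = f(g(h(4))). h(4) = 1, then g(1) = 6, then f(6) = 7, so the result is 7.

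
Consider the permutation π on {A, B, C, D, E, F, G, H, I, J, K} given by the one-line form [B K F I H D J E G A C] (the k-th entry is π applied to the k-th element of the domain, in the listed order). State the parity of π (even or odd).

In disjoint-cycle form the cycle lengths are 9, 2.
A cycle is odd iff its length is even; π has 1 even-length cycle, so sgn(π) = (−1)^1 and π is odd.

odd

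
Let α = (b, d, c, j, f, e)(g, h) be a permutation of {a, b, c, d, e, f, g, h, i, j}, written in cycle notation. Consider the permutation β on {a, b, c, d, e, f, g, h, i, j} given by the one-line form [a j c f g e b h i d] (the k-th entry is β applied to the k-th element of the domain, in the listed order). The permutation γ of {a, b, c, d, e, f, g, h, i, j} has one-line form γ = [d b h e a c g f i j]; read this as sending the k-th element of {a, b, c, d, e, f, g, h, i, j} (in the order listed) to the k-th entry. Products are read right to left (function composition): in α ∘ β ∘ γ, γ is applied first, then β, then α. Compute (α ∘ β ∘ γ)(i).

Chase i: γ(i) = i; β(i) = i; α(i) = i. Hence (α ∘ β ∘ γ)(i) = i.

i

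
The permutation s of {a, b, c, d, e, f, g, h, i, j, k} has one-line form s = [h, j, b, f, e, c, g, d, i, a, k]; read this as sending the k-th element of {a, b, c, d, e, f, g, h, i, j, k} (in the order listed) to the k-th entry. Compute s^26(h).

Tracing h → d → … returns to h after 7 steps, so h lies in a 7-cycle (a, h, d, f, c, b, j).
Powers repeat with period 7 on this cycle, and 26 mod 7 = 5, so s^26(h) = s^5(h).
Advancing 5 steps from h: h → d → f → c → b → j.

j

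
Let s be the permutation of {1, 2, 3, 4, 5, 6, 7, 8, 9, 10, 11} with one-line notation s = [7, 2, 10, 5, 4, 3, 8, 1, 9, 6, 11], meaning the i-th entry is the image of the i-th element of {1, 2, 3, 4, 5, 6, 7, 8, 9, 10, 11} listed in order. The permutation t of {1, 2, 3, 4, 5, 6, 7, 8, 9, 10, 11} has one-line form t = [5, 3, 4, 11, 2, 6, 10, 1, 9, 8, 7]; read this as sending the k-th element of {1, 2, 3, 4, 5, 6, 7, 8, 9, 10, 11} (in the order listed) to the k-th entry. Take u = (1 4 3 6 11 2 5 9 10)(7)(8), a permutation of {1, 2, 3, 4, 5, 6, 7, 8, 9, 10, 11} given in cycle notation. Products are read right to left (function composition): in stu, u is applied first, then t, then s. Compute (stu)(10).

Apply the permutations in order: u(10) = 1, then t(1) = 5, then s(5) = 4. So (stu)(10) = 4.

4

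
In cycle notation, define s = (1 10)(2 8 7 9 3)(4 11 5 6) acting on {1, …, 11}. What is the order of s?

20

The disjoint cycles have lengths 5, 4, 2.
The order is lcm(5, 4, 2) = 20.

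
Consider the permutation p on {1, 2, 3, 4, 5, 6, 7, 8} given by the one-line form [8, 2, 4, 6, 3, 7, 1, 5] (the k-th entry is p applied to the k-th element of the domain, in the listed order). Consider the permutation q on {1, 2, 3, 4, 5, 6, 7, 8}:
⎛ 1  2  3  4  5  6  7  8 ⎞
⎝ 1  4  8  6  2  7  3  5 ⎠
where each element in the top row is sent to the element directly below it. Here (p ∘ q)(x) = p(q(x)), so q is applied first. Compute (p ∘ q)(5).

2

First apply q: q(5) = 2, then p(2) = 2. Thus (p ∘ q)(5) = 2.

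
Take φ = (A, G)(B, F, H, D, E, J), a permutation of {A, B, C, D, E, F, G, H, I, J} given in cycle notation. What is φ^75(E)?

F

E lies in the 6-cycle (B, F, H, D, E, J).
On a 6-cycle, φ^6 is the identity, so φ^75 = φ^3 there (75 ≡ 3 mod 6).
Advancing 3 steps from E: E → J → B → F.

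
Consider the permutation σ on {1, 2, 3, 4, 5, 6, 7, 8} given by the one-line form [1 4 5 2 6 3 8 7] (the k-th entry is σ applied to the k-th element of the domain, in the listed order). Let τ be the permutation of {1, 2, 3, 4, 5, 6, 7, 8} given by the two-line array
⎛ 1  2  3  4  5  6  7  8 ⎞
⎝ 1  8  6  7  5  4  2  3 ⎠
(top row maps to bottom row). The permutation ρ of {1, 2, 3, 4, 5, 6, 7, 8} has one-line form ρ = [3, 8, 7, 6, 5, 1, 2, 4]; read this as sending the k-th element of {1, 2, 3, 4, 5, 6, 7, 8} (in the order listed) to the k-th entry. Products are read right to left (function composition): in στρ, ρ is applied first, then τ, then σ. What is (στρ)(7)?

7

(στρ)(7) = σ(τ(ρ(7))). ρ(7) = 2, then τ(2) = 8, then σ(8) = 7, so the result is 7.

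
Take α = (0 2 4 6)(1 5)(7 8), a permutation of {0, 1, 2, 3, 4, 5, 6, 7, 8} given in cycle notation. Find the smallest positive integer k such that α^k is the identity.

4

The cycle type of α is (4, 2, 2, 1).
Since disjoint cycles commute, ord(α) = lcm(4, 2, 2) = 4.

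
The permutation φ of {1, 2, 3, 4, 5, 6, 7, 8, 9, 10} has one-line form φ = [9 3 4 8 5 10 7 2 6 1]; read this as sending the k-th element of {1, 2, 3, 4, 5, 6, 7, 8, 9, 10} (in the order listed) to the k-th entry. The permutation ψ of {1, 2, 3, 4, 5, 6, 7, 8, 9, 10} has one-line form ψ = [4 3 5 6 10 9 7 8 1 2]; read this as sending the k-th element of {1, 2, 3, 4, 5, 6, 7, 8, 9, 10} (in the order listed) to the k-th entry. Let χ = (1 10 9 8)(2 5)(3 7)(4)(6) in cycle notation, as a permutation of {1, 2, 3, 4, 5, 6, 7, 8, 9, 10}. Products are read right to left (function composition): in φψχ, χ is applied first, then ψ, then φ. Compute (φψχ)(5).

Chase 5: χ(5) = 2; ψ(2) = 3; φ(3) = 4. Hence (φψχ)(5) = 4.

4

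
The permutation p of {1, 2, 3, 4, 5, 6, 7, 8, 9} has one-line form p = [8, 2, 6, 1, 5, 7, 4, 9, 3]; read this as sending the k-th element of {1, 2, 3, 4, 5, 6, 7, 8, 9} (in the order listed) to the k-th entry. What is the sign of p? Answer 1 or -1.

1

In disjoint-cycle form the cycle lengths are 7, 1, 1.
A cycle of length ℓ contributes ℓ−1 transpositions, so p is a product of 6 transpositions — even.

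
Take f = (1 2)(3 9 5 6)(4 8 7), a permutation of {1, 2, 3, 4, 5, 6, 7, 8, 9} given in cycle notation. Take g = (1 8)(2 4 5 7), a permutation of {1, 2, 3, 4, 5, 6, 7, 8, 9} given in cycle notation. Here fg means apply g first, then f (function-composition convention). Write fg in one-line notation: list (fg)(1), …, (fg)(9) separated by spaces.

For each element, apply g then f: 1 → 8 → 7; 2 → 4 → 8; 3 → 3 → 9; 4 → 5 → 6; 5 → 7 → 4; 6 → 6 → 3; 7 → 2 → 1; 8 → 1 → 2; 9 → 9 → 5.
So fg in one-line form is 7 8 9 6 4 3 1 2 5.

7 8 9 6 4 3 1 2 5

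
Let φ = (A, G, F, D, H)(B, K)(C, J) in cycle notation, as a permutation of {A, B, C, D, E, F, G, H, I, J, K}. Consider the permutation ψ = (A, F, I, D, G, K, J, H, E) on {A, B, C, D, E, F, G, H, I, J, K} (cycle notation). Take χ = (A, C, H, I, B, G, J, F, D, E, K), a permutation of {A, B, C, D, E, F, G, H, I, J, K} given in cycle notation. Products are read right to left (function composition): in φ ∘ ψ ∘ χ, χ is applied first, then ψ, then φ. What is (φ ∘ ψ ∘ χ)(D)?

(φ ∘ ψ ∘ χ)(D) = φ(ψ(χ(D))). χ(D) = E, then ψ(E) = A, then φ(A) = G, so the result is G.

G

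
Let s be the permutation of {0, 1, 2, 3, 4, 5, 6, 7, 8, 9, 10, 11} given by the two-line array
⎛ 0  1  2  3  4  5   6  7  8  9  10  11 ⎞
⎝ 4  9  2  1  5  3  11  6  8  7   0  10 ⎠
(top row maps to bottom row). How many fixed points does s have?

The fixed points (elements with s(x) = x) are {2, 8}, so there are 2.

2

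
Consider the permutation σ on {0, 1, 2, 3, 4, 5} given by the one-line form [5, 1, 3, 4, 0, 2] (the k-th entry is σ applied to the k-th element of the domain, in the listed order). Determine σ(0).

5

0 is element number 1 of the domain, and entry number 1 of the one-line form is 5, so σ(0) = 5.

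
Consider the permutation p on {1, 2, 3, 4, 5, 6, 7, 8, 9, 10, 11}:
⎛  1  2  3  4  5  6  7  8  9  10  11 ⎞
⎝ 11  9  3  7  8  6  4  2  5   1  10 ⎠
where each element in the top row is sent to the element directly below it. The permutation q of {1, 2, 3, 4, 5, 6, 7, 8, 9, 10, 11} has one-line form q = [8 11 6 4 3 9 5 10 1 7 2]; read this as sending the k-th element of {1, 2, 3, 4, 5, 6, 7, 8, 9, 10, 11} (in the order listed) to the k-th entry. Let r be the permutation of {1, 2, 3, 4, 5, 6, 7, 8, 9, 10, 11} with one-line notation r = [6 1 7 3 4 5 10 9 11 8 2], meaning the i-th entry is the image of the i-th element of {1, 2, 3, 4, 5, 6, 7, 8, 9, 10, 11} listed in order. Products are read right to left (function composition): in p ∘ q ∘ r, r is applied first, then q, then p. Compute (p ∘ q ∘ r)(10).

Chase 10: r(10) = 8; q(8) = 10; p(10) = 1. Hence (p ∘ q ∘ r)(10) = 1.

1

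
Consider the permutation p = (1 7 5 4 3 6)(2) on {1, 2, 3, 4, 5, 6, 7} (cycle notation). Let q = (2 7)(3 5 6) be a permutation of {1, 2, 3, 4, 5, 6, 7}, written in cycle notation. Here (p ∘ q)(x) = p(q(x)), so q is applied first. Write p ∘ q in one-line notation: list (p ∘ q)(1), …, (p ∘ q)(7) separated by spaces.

Chase each element through q then p: 1 → 1 → 7; 2 → 7 → 5; 3 → 5 → 4; 4 → 4 → 3; 5 → 6 → 1; 6 → 3 → 6; 7 → 2 → 2.
Collecting the images, p ∘ q = [7 5 4 3 1 6 2].

7 5 4 3 1 6 2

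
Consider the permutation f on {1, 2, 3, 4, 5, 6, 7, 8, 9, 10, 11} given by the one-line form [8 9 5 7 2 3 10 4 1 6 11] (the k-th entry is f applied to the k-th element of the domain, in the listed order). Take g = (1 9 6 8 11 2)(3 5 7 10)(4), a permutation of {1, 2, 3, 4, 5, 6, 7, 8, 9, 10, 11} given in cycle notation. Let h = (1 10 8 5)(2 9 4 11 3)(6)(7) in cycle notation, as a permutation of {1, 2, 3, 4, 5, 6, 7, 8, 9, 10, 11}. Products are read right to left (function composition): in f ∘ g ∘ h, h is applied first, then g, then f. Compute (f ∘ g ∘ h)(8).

Apply the permutations in order: h(8) = 5, then g(5) = 7, then f(7) = 10. So (f ∘ g ∘ h)(8) = 10.

10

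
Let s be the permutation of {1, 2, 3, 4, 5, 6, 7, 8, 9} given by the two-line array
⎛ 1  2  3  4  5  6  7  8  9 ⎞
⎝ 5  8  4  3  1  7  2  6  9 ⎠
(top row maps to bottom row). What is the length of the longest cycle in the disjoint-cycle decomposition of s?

Decomposing into disjoint cycles gives (1 5)(2 8 6 7)(3 4); the longest has length 4.

4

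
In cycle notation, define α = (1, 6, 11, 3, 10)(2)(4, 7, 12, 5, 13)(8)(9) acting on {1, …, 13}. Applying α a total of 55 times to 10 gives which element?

10

10 lies in the 5-cycle (1, 6, 11, 3, 10).
Since the cycle has length 5, α^55 acts on it the same as α^0 (55 mod 5 = 0).
So α^55(10) = 10.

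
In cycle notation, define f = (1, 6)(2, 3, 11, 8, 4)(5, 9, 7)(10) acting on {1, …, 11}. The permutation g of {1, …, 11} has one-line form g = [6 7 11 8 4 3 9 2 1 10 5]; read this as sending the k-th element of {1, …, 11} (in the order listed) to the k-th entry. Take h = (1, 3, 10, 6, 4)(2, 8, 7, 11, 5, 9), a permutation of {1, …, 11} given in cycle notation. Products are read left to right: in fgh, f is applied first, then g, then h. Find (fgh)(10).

(fgh)(10) = h(g(f(10))). f(10) = 10, then g(10) = 10, then h(10) = 6, so the result is 6.

6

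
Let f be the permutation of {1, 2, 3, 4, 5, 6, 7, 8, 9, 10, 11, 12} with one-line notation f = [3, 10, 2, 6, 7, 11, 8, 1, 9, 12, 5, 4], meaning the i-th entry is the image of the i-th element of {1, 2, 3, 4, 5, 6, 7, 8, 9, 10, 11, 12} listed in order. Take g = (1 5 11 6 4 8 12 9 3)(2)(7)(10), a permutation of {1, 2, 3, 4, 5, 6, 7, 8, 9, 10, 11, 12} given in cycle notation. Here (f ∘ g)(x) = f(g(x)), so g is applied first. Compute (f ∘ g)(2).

10

First apply g: g(2) = 2, then f(2) = 10. Thus (f ∘ g)(2) = 10.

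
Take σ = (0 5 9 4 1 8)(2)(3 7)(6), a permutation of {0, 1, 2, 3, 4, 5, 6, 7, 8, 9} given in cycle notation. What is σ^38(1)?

0

1 lies in the 6-cycle (0 5 9 4 1 8).
Powers repeat with period 6 on this cycle, and 38 mod 6 = 2, so σ^38(1) = σ^2(1).
Stepping 2 places around the cycle: 1 → 8 → 0.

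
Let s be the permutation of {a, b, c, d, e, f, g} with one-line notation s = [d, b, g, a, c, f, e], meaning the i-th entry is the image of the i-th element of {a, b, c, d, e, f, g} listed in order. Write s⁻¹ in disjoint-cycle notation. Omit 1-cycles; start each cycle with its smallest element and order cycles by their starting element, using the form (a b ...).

The cycle decomposition of s is (a d)(c g e).
The inverse reverses every cycle; in canonical form, s⁻¹ = (a d)(c e g).

(a d)(c e g)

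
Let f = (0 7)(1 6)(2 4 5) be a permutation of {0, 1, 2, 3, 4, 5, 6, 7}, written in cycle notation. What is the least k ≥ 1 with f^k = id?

6

The disjoint cycles have lengths 3, 2, 2, 1.
The order is lcm(3, 2, 2) = 6.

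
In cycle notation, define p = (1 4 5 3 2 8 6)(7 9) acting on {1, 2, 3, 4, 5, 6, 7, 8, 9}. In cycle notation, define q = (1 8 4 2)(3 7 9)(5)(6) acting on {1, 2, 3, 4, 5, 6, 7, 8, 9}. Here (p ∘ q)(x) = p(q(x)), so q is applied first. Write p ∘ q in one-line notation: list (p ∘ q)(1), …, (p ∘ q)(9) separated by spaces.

6 4 9 8 3 1 7 5 2

(p ∘ q)(x) = p(q(x)). Computing each image: p(q(1)) = p(8) = 6, p(q(2)) = p(1) = 4, p(q(3)) = p(7) = 9, p(q(4)) = p(2) = 8, p(q(5)) = p(5) = 3, p(q(6)) = p(6) = 1, p(q(7)) = p(9) = 7, p(q(8)) = p(4) = 5, p(q(9)) = p(3) = 2.
Hence p ∘ q = [6 4 9 8 3 1 7 5 2].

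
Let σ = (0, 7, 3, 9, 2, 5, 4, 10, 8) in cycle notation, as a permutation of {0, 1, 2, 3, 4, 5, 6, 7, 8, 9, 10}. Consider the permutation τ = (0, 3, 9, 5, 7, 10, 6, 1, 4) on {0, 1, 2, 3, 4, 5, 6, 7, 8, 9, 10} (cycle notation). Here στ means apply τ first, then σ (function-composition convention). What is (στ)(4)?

7

First apply τ: τ(4) = 0, then σ(0) = 7. Thus (στ)(4) = 7.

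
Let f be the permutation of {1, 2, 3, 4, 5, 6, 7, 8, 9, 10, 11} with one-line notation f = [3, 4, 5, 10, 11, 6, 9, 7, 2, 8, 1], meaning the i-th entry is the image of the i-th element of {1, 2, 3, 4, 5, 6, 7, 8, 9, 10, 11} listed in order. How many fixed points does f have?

The fixed points (elements with f(x) = x) are {6}, so there is 1.

1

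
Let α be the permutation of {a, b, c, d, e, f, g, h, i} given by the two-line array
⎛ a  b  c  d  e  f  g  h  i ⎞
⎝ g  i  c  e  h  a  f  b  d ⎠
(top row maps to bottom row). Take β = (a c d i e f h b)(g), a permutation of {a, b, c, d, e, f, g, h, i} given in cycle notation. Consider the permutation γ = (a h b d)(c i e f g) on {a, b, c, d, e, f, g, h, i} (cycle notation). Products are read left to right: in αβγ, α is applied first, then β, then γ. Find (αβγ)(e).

d

Chase e: α(e) = h; β(h) = b; γ(b) = d. Hence (αβγ)(e) = d.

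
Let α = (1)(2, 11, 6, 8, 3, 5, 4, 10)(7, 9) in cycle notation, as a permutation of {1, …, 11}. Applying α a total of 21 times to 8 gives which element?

2

8 lies in the 8-cycle (2, 11, 6, 8, 3, 5, 4, 10).
Since the cycle has length 8, α^21 acts on it the same as α^5 (21 mod 8 = 5).
Stepping 5 places around the cycle: 8 → 3 → 5 → 4 → 10 → 2.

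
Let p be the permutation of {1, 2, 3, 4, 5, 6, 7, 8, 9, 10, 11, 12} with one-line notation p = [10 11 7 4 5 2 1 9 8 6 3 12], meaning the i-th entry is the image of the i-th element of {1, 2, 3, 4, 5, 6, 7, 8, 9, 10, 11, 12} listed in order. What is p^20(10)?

Tracing 10 → 6 → … returns to 10 after 7 steps, so 10 lies in a 7-cycle (1, 10, 6, 2, 11, 3, 7).
On a 7-cycle, p^7 is the identity, so p^20 = p^6 there (20 ≡ 6 mod 7).
Advancing 6 steps from 10: 10 → 6 → 2 → 11 → 3 → 7 → 1.

1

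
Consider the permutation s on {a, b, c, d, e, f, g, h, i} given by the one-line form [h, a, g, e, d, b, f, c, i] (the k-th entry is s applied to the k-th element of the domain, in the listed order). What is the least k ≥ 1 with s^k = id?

Writing s as disjoint cycles, the cycle lengths are 6, 2, 1.
The order is lcm(6, 2) = 6.

6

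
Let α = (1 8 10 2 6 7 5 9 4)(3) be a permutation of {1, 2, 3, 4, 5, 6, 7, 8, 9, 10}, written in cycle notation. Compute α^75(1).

1 lies in the 9-cycle (1 8 10 2 6 7 5 9 4).
Since the cycle has length 9, α^75 acts on it the same as α^3 (75 mod 9 = 3).
Stepping 3 places around the cycle: 1 → 8 → 10 → 2.

2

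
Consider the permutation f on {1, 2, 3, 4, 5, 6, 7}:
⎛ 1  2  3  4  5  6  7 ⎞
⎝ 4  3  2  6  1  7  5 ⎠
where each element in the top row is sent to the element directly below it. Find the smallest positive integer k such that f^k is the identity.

The disjoint-cycle form of f has cycle lengths 5, 2.
The order is lcm(5, 2) = 10.

10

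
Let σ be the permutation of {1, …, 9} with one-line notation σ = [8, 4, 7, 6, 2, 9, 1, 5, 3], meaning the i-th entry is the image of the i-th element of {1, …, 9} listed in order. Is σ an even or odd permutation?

even

In disjoint-cycle form the cycle lengths are 9.
A cycle of length ℓ contributes ℓ−1 transpositions, so σ is a product of 8 transpositions — even.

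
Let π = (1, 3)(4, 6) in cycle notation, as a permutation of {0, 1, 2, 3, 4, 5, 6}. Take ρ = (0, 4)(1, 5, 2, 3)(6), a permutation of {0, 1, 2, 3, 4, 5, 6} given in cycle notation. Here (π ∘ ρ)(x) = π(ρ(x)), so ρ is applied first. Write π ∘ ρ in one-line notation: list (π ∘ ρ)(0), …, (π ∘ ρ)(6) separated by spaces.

(π ∘ ρ)(x) = π(ρ(x)). Computing each image: π(ρ(0)) = π(4) = 6, π(ρ(1)) = π(5) = 5, π(ρ(2)) = π(3) = 1, π(ρ(3)) = π(1) = 3, π(ρ(4)) = π(0) = 0, π(ρ(5)) = π(2) = 2, π(ρ(6)) = π(6) = 4.
Hence π ∘ ρ = [6 5 1 3 0 2 4].

6 5 1 3 0 2 4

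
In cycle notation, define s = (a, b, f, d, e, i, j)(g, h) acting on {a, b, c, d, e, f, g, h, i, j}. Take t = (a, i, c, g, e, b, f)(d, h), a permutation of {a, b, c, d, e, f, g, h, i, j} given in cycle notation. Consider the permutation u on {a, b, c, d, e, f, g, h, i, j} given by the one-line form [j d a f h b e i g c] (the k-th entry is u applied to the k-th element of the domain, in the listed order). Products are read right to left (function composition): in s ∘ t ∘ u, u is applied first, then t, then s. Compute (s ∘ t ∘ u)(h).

(s ∘ t ∘ u)(h) = s(t(u(h))). u(h) = i, then t(i) = c, then s(c) = c, so the result is c.

c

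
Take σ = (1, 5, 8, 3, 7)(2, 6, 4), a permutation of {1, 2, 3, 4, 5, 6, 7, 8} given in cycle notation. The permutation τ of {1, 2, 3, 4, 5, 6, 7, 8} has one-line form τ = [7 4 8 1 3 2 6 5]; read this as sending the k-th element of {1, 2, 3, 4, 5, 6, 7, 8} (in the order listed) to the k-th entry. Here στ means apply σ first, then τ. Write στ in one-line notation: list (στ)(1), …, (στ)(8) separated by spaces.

For each element, apply σ then τ: 1 → 5 → 3; 2 → 6 → 2; 3 → 7 → 6; 4 → 2 → 4; 5 → 8 → 5; 6 → 4 → 1; 7 → 1 → 7; 8 → 3 → 8.
Collecting the images, στ = [3 2 6 4 5 1 7 8].

3 2 6 4 5 1 7 8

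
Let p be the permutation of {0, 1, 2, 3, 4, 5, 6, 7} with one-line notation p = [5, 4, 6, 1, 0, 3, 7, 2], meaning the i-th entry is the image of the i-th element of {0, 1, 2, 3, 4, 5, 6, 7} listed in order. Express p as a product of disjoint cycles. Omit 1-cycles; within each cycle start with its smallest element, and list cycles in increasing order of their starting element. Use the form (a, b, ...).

(0, 5, 3, 1, 4)(2, 6, 7)

From 0: 0 → 5 → 3 → 1 → 4 → 0, closing the cycle (0, 5, 3, 1, 4).
Continuing from each remaining unvisited element yields (0, 5, 3, 1, 4)(2, 6, 7).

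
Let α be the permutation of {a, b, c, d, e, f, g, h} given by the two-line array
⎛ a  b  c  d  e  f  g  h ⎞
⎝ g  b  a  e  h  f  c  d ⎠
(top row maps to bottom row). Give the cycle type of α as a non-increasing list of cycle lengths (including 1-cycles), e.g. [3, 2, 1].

[3, 3, 1, 1]

The disjoint cycles are (a g c)(b)(d e h)(f), with lengths 3, 3, 1, 1 in non-increasing order.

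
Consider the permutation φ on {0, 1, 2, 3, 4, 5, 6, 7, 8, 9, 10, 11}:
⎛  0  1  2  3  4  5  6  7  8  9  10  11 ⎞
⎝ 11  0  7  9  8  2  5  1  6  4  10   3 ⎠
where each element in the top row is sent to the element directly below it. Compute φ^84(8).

Tracing 8 → 6 → … returns to 8 after 11 steps, so 8 lies in an 11-cycle (0 11 3 9 4 8 6 5 2 7 1).
Powers repeat with period 11 on this cycle, and 84 mod 11 = 7, so φ^84(8) = φ^7(8).
Stepping 7 places around the cycle: 8 → 6 → 5 → 2 → 7 → 1 → 0 → 11.

11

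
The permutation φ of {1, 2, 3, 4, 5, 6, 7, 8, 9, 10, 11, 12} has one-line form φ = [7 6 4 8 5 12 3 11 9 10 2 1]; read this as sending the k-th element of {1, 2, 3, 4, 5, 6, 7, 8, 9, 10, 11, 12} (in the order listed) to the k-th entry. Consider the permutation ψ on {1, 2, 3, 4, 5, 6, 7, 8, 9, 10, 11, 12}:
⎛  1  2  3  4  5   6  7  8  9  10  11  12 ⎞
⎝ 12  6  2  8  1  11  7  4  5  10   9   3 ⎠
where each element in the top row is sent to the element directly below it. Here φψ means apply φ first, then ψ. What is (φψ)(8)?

φ(8) = 11, then ψ(11) = 9; composing gives (φψ)(8) = 9.

9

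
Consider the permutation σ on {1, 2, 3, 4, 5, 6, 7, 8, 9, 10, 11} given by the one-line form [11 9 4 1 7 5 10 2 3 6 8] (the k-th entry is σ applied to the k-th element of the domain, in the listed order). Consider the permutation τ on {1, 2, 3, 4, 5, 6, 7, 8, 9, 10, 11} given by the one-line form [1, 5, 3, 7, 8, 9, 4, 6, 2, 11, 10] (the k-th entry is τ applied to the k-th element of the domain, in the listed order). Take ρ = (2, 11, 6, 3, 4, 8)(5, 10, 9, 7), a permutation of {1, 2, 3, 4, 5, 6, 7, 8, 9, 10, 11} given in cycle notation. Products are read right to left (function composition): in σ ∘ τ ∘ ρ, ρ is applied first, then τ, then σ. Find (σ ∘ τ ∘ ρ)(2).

(σ ∘ τ ∘ ρ)(2) = σ(τ(ρ(2))). ρ(2) = 11, then τ(11) = 10, then σ(10) = 6, so the result is 6.

6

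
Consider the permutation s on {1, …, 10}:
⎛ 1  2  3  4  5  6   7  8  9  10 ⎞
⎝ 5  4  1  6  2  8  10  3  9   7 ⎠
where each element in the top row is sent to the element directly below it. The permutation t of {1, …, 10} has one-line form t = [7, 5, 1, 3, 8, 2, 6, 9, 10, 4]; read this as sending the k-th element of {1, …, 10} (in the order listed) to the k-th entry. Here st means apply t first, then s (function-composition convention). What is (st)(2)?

(st)(2) = s(t(2)). t(2) = 5, then s(5) = 2. So (st)(2) = 2.

2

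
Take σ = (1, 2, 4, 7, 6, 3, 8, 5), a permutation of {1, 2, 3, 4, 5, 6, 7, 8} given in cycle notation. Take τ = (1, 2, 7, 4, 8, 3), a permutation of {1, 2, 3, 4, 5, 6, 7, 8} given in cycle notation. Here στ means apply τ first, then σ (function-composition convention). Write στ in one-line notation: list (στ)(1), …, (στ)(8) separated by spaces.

Chase each element through τ then σ: 1 → 2 → 4; 2 → 7 → 6; 3 → 1 → 2; 4 → 8 → 5; 5 → 5 → 1; 6 → 6 → 3; 7 → 4 → 7; 8 → 3 → 8.
Collecting the images, στ = [4 6 2 5 1 3 7 8].

4 6 2 5 1 3 7 8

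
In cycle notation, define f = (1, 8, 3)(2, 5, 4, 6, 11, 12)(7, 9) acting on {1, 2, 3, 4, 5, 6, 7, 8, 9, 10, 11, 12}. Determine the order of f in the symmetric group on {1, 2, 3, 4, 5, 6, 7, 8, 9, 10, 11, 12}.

The disjoint cycles have lengths 6, 3, 2, 1.
The order of f is the least common multiple of its cycle lengths: lcm(6, 3, 2) = 6.

6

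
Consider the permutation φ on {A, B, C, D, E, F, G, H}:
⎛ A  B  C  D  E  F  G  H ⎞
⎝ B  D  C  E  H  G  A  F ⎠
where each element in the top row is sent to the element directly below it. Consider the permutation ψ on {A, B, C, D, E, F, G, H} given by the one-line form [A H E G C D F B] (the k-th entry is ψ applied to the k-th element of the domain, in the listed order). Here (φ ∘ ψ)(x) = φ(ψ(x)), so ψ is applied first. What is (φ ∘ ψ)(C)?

H

First apply ψ: ψ(C) = E, then φ(E) = H. Thus (φ ∘ ψ)(C) = H.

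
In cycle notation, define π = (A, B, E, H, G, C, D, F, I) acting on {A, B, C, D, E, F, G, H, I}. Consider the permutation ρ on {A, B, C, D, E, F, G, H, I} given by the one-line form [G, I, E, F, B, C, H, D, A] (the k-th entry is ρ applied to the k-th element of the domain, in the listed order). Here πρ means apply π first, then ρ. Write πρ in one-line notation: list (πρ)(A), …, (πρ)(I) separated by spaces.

(πρ)(x) = ρ(π(x)). Computing each image: ρ(π(A)) = ρ(B) = I, ρ(π(B)) = ρ(E) = B, ρ(π(C)) = ρ(D) = F, ρ(π(D)) = ρ(F) = C, ρ(π(E)) = ρ(H) = D, ρ(π(F)) = ρ(I) = A, ρ(π(G)) = ρ(C) = E, ρ(π(H)) = ρ(G) = H, ρ(π(I)) = ρ(A) = G.
Hence πρ = [I B F C D A E H G].

I B F C D A E H G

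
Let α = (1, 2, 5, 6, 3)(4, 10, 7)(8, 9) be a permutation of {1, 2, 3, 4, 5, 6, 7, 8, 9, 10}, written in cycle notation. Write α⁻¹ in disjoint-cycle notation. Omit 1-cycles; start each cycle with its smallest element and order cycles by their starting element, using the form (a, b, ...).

The inverse reverses each cycle.
Reversing each cycle of α and rotating so the smallest element leads gives (1, 3, 6, 5, 2)(4, 7, 10)(8, 9).

(1, 3, 6, 5, 2)(4, 7, 10)(8, 9)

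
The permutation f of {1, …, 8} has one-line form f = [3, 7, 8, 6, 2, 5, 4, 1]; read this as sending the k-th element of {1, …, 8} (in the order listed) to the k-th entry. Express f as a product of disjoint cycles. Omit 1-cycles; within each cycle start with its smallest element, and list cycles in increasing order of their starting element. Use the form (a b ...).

(1 3 8)(2 7 4 6 5)

Start at 1 and follow images: 1 → 3 → 8 → 1, giving the cycle (1 3 8).
Continuing from each remaining unvisited element yields (1 3 8)(2 7 4 6 5).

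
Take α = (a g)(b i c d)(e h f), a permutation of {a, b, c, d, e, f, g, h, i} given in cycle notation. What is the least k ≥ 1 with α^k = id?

12

The cycle type of α is (4, 3, 2).
The order of α is the least common multiple of its cycle lengths: lcm(4, 3, 2) = 12.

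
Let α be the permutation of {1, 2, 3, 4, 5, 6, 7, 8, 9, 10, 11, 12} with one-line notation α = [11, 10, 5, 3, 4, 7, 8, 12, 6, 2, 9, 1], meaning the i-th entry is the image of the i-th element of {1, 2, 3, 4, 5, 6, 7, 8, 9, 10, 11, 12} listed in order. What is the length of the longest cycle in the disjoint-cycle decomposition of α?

Decomposing into disjoint cycles gives (1 11 9 6 7 8 12)(2 10)(3 5 4); the longest has length 7.

7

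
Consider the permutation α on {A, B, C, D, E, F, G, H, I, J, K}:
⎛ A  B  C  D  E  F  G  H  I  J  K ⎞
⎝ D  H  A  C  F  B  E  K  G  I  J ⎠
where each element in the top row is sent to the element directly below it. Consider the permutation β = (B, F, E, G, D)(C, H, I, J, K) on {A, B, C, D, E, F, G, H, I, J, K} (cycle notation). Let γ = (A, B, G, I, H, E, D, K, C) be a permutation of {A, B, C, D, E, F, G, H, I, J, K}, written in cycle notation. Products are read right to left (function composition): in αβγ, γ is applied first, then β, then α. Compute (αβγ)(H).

E

Chase H: γ(H) = E; β(E) = G; α(G) = E. Hence (αβγ)(H) = E.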